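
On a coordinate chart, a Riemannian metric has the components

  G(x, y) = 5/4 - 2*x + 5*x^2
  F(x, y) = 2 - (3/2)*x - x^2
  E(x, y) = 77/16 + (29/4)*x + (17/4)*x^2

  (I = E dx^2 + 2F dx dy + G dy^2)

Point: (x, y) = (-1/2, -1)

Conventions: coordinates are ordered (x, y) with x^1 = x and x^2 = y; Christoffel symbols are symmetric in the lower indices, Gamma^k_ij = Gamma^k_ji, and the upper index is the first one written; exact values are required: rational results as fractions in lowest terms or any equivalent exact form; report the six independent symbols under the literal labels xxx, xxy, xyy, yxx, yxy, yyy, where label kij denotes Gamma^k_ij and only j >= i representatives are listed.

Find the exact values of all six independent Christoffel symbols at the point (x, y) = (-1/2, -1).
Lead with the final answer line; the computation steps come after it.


Answer: Gamma_xxx = 4, Gamma_xxy = 70/13, Gamma_xyy = 98/13, Gamma_yxx = -3, Gamma_yxy = -63/13, Gamma_yyy = -70/13

E = 9/4, F = 5/2, G = 7/2 at the point
E_x = 3, E_y = 0, F_x = -1/2, F_y = 0, G_x = -7, G_y = 0
EG - F^2 = 13/8;  g^inv = (8/13) * [[7/2, -5/2], [-5/2, 9/4]]
first-kind symbols [ij,l] = (1/2)(d_i g_jl + d_j g_il - d_l g_ij): [xx,x] = E_x/2 = 3/2, [xx,y] = F_x - E_y/2 = -1/2, [xy,x] = E_y/2 = 0, [xy,y] = G_x/2 = -7/2, [yy,x] = F_y - G_x/2 = 7/2, [yy,y] = G_y/2 = 0
Gamma^x_ij = (G*[ij,x] - F*[ij,y])/(EG - F^2), Gamma^y_ij = (E*[ij,y] - F*[ij,x])/(EG - F^2)


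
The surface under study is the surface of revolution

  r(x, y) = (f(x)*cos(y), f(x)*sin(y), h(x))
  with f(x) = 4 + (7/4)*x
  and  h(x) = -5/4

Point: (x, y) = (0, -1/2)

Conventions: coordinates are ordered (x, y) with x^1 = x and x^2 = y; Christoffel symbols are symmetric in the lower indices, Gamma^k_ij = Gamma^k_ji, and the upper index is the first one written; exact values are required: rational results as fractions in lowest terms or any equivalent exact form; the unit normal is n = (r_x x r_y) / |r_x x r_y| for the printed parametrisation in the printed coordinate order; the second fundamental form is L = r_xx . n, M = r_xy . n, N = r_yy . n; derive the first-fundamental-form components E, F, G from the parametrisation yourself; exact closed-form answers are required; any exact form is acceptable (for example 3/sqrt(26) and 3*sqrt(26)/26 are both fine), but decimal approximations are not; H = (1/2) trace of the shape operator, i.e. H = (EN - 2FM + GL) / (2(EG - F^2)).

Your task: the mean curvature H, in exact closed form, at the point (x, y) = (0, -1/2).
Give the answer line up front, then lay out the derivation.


Answer: H = 0

f = 4, f' = 7/4, f'' = 0, h' = 0, h'' = 0
E = 49/16, F = 0, G = 16; answer radicand W^2 = 49/16
unnormalised second-form numerators: l = 0, m = 0, n = 0; L = l/sqrt(49/16), and similarly M = m/sqrt(W^2), N = n/sqrt(W^2)
H = (E*n - 2*F*m + G*l) / (2*(EG - F^2)*sqrt(W^2)); E*n - 2*F*m + G*l = 0, EG - F^2 = 49, so H = (0)/sqrt(49/16)


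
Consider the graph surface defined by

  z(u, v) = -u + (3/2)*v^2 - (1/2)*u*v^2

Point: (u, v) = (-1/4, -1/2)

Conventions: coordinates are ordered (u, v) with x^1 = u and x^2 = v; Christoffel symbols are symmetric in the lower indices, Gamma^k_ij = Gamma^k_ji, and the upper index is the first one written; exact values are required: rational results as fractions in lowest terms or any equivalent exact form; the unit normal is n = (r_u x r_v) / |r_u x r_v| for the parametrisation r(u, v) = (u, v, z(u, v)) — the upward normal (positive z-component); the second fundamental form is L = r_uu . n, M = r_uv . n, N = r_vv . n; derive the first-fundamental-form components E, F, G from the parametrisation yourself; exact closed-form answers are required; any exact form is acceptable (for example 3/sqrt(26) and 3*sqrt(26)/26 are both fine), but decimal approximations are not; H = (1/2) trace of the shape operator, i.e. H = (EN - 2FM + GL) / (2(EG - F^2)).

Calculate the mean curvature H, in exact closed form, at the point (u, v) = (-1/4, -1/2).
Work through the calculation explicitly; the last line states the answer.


z_u = -9/8, z_v = -13/8, z_uu = 0, z_uv = 1/2, z_vv = 13/4
E = 145/64, F = 117/64, G = 233/64; answer radicand W^2 = 157/32
unnormalised second-form numerators: l = 0, m = 1/2, n = 13/4; L = l/sqrt(157/32), and similarly M = m/sqrt(W^2), N = n/sqrt(W^2)
H = (E*n - 2*F*m + G*l) / (2*(EG - F^2)*sqrt(W^2)); E*n - 2*F*m + G*l = 1417/256, EG - F^2 = 157/32, so H = (1417/2512)/sqrt(157/32)

Answer: H = 1417*sqrt(314)/98596


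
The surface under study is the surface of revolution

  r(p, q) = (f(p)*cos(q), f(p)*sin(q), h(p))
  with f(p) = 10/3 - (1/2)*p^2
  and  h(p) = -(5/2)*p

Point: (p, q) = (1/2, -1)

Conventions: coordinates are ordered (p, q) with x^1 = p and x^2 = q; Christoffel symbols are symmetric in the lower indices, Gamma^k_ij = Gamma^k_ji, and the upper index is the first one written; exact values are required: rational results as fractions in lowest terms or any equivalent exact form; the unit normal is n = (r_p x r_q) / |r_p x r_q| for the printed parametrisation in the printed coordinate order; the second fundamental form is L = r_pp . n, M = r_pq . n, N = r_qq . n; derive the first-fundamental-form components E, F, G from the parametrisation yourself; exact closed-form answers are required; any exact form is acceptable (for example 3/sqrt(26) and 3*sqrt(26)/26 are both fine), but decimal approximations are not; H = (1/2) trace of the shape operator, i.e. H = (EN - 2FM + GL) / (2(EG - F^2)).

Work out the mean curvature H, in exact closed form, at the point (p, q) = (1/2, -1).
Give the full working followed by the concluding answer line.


f = 77/24, f' = -1/2, f'' = -1, h' = -5/2, h'' = 0
E = 13/2, F = 0, G = 5929/576; answer radicand W^2 = 13/2
unnormalised second-form numerators: l = -5/2, m = 0, n = -385/48; L = l/sqrt(13/2), and similarly M = m/sqrt(W^2), N = n/sqrt(W^2)
H = (E*n - 2*F*m + G*l) / (2*(EG - F^2)*sqrt(W^2)); E*n - 2*F*m + G*l = -89705/1152, EG - F^2 = 77077/1152, so H = (-1165/2002)/sqrt(13/2)

Answer: H = -1165*sqrt(26)/26026


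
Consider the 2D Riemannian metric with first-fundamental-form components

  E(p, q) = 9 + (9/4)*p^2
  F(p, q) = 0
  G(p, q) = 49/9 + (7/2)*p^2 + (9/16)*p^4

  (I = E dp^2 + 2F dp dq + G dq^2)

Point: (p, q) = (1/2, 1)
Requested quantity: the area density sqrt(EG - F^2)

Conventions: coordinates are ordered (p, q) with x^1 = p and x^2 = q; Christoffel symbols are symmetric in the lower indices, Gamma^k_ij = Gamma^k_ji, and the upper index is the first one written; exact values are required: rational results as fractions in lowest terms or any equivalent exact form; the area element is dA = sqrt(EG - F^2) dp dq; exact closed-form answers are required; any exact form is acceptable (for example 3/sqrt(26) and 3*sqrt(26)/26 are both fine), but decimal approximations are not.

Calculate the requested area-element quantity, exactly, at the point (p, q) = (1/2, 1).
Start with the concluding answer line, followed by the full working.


Answer: sqrt(EG - F^2) = 121*sqrt(17)/64

E = 153/16, F = 0, G = 14641/2304; EG - F^2 = 248897/4096


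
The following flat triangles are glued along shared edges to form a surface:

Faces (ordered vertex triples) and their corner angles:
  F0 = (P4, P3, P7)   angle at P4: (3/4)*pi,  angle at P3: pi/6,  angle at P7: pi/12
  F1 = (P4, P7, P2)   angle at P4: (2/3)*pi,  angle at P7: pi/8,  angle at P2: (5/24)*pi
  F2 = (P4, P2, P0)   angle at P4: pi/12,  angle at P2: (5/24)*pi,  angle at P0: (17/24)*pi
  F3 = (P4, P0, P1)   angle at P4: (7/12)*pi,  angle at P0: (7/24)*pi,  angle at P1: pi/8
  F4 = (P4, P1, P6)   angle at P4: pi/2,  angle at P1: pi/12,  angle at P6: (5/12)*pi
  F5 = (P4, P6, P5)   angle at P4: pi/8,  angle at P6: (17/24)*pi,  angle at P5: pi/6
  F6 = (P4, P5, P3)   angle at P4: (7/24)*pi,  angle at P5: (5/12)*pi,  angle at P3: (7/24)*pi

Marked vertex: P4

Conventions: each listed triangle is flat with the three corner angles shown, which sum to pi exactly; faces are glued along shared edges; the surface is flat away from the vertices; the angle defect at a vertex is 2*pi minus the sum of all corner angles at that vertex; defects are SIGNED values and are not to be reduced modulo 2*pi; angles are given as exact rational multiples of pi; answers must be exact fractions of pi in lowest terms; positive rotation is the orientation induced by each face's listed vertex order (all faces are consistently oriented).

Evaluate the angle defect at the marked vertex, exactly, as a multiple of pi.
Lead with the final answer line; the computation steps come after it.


Answer: defect(P4) = -pi

Sum of corner angles at P4: 3*pi
defect = 2*pi - 3*pi


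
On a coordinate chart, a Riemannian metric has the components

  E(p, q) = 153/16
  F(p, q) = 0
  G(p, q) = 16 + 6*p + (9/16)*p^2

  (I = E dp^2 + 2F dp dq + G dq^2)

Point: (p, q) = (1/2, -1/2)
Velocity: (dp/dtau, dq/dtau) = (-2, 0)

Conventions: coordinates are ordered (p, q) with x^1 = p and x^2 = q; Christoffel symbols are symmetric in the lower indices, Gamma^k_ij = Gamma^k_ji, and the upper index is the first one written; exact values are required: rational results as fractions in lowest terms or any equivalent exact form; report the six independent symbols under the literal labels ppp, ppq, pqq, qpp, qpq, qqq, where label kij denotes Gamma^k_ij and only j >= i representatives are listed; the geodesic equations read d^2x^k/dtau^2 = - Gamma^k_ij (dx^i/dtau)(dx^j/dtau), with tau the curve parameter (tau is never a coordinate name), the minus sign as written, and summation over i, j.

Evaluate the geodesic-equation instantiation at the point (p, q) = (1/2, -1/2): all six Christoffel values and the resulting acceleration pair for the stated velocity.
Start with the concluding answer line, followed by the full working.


Answer: Gamma_ppp = 0, Gamma_ppq = 0, Gamma_pqq = -35/102, Gamma_qpp = 0, Gamma_qpq = 6/35, Gamma_qqq = 0; accelerations (d^2p/dtau^2, d^2q/dtau^2) = (0, 0)

E = 153/16, F = 0, G = 1225/64 at the point
E_p = 0, E_q = 0, F_p = 0, F_q = 0, G_p = 105/16, G_q = 0
EG - F^2 = 187425/1024;  g^inv = (1024/187425) * [[1225/64, 0], [0, 153/16]]
first-kind symbols [ij,l] = (1/2)(d_i g_jl + d_j g_il - d_l g_ij): [pp,p] = E_p/2 = 0, [pp,q] = F_p - E_q/2 = 0, [pq,p] = E_q/2 = 0, [pq,q] = G_p/2 = 105/32, [qq,p] = F_q - G_p/2 = -105/32, [qq,q] = G_q/2 = 0
Gamma^p_ij = (G*[ij,p] - F*[ij,q])/(EG - F^2), Gamma^q_ij = (E*[ij,q] - F*[ij,p])/(EG - F^2)
Gamma_ppp = 0, Gamma_ppq = 0, Gamma_pqq = -35/102, Gamma_qpp = 0, Gamma_qpq = 6/35, Gamma_qqq = 0
d^2p/dtau^2 = -(Gamma_ppp*(-2)^2 + 2*Gamma_ppq*(-2)*(0) + Gamma_pqq*(0)^2) = 0
d^2q/dtau^2 = -(Gamma_qpp*(-2)^2 + 2*Gamma_qpq*(-2)*(0) + Gamma_qqq*(0)^2) = 0


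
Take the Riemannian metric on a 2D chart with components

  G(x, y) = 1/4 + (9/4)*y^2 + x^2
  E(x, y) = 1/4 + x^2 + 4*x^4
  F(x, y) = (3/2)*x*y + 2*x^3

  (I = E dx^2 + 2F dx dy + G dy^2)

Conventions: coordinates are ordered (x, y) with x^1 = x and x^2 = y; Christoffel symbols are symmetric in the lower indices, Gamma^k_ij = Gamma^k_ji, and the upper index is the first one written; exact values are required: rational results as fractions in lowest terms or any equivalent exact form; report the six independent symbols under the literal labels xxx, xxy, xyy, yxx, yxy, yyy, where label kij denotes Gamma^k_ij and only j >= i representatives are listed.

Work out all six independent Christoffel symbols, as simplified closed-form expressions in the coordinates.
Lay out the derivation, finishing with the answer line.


E = 1/4 + x^2 + 4*x^4; F = (3/2)*x*y + 2*x^3; G = 1/4 + (9/4)*y^2 + x^2
Gamma^k_ij = (1/2) g^{kl} (d_i g_jl + d_j g_il - d_l g_ij), with g^inv = (1/(EG-F^2)) [[G, -F], [-F, E]]
first partials: E_x = 2*x + 16*x^3, E_y = 0, F_x = (3/2)*y + 6*x^2, F_y = (3/2)*x, G_x = 2*x, G_y = (9/2)*y
D = EG - F^2 = 1/16 + (9/16)*y^2 + (1/2)*x^2 + 2*x^4 - 6*x^4*y + 9*x^4*y^2
expanded: Gamma^x_xx = (G E_x - 2F F_x + F E_y)/(2D), Gamma^x_xy = (G E_y - F G_x)/(2D), Gamma^x_yy = (2G F_y - G G_x - F G_y)/(2D), Gamma^y_xx = (2E F_x - E E_y - F E_x)/(2D), Gamma^y_xy = (E G_x - F E_y)/(2D), Gamma^y_yy = (E G_y - 2F F_y + F G_x)/(2D); substitute and cancel common factors

Answer: Gamma_xxx = (-64*x^5 + 288*x^3*y^2 - 192*x^3*y + 48*x^3 + 4*x)/(144*x^4*y^2 - 96*x^4*y + 32*x^4 + 8*x^2 + 9*y^2 + 1), Gamma_xxy = (-32*x^4 - 24*x^2*y)/(144*x^4*y^2 - 96*x^4*y + 32*x^4 + 8*x^2 + 9*y^2 + 1), Gamma_xyy = (-72*x^3*y + 8*x^3 - 36*x*y^2 + 2*x)/(144*x^4*y^2 - 96*x^4*y + 32*x^4 + 8*x^2 + 9*y^2 + 1), Gamma_yxx = (128*x^6 - 96*x^4*y + 64*x^4 + 24*x^2 + 6*y)/(144*x^4*y^2 - 96*x^4*y + 32*x^4 + 8*x^2 + 9*y^2 + 1), Gamma_yxy = (64*x^5 + 16*x^3 + 4*x)/(144*x^4*y^2 - 96*x^4*y + 32*x^4 + 8*x^2 + 9*y^2 + 1), Gamma_yyy = (144*x^4*y - 16*x^4 + 24*x^2*y + 9*y)/(144*x^4*y^2 - 96*x^4*y + 32*x^4 + 8*x^2 + 9*y^2 + 1)


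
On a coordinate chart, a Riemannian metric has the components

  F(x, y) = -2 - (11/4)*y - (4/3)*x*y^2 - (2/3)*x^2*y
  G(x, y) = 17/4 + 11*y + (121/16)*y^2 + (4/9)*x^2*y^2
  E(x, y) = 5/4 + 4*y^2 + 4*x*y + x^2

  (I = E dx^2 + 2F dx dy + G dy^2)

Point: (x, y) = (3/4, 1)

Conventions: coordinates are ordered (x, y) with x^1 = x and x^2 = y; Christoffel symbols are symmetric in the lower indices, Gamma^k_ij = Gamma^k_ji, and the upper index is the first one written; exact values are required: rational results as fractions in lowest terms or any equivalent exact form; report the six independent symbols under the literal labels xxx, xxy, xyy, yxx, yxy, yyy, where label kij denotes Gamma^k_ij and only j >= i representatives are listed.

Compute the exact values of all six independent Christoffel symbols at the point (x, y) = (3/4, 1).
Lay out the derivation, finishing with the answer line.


E = 141/16, F = -49/8, G = 369/16 at the point
E_x = 11/2, E_y = 11, F_x = -7/3, F_y = -41/8, G_x = 2/3, G_y = 213/8
EG - F^2 = 42425/256;  g^inv = (256/42425) * [[369/16, 49/8], [49/8, 141/16]]
first-kind symbols [ij,l] = (1/2)(d_i g_jl + d_j g_il - d_l g_ij): [xx,x] = E_x/2 = 11/4, [xx,y] = F_x - E_y/2 = -47/6, [xy,x] = E_y/2 = 11/2, [xy,y] = G_x/2 = 1/3, [yy,x] = F_y - G_x/2 = -131/24, [yy,y] = G_y/2 = 213/16
Gamma^x_ij = (G*[ij,x] - F*[ij,y])/(EG - F^2), Gamma^y_ij = (E*[ij,y] - F*[ij,x])/(EG - F^2)

Answer: Gamma_xxx = 2372/25455, Gamma_xxy = 98984/127275, Gamma_xyy = -11352/42425, Gamma_yxx = -2672/8485, Gamma_yxy = 9376/42425, Gamma_yyy = 64423/127275


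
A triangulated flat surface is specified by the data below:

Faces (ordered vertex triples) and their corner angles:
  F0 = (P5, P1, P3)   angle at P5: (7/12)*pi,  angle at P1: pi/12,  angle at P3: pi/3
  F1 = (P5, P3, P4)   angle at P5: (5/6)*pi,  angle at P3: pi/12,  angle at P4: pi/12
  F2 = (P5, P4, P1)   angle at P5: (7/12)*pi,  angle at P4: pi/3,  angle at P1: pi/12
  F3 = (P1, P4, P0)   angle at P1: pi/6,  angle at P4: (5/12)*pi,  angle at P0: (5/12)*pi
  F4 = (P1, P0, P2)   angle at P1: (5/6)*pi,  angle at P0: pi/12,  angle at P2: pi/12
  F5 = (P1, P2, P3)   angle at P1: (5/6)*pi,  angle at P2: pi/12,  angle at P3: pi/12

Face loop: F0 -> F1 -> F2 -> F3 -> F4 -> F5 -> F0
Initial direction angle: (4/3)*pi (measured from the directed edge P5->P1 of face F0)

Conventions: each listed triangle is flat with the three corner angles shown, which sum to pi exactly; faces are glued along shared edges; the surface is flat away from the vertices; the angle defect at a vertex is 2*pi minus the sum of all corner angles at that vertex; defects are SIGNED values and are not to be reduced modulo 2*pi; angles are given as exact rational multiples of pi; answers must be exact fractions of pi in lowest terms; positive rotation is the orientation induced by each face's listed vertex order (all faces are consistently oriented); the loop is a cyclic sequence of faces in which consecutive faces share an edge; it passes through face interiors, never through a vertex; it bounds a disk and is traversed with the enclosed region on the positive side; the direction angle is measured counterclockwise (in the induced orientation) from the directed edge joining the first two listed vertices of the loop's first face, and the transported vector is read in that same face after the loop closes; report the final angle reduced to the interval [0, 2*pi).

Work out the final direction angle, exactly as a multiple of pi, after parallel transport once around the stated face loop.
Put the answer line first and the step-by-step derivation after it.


Answer: final direction angle = (4/3)*pi

enclosed vertex P1: corner angles sum to 2*pi, defect = 2*pi - 2*pi = 0
enclosed vertex P5: corner angles sum to 2*pi, defect = 2*pi - 2*pi = 0
the final direction is the initial angle plus the enclosed defects, taken mod 2*pi in the induced orientation
final angle = (4/3)*pi + 0 = (4/3)*pi (mod 2*pi)


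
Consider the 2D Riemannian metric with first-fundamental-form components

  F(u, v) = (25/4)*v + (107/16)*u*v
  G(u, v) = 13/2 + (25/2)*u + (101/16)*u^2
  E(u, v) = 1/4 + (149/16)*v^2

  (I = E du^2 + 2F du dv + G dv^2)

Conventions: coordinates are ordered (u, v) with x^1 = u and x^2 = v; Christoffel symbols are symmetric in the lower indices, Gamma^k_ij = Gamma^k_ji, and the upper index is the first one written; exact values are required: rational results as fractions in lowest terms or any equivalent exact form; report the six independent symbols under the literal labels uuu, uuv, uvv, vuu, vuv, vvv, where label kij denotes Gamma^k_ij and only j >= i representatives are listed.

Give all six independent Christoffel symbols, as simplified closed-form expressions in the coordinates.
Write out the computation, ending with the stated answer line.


E = 1/4 + (149/16)*v^2; F = (25/4)*v + (107/16)*u*v; G = 13/2 + (25/2)*u + (101/16)*u^2
Gamma^k_ij = (1/2) g^{kl} (d_i g_jl + d_j g_il - d_l g_ij), with g^inv = (1/(EG-F^2)) [[G, -F], [-F, E]]
first partials: E_u = 0, E_v = (149/8)*v, F_u = (107/16)*v, F_v = 25/4 + (107/16)*u, G_u = 25/2 + (101/8)*u, G_v = 0
D = EG - F^2 = 13/8 + (25/8)*u + (687/32)*v^2 + (101/64)*u^2 + (525/16)*u*v^2 + (225/16)*u^2*v^2
expanded: Gamma^u_uu = (G E_u - 2F F_u + F E_v)/(2D), Gamma^u_uv = (G E_v - F G_u)/(2D), Gamma^u_vv = (2G F_v - G G_u - F G_v)/(2D), Gamma^v_uu = (2E F_u - E E_v - F E_u)/(2D), Gamma^v_uv = (E G_u - F E_v)/(2D), Gamma^v_vv = (E G_v - 2F F_v + F G_u)/(2D); substitute and cancel common factors

Answer: Gamma_uuu = (2247*u*v^2 + 2100*v^2)/(1800*u^2*v^2 + 202*u^2 + 4200*u*v^2 + 400*u + 2748*v^2 + 208), Gamma_uuv = (2121*u^2*v + 4500*u*v + 2748*v)/(1800*u^2*v^2 + 202*u^2 + 4200*u*v^2 + 400*u + 2748*v^2 + 208), Gamma_uvv = (303*u^3 + 600*u^2 + 312*u)/(1800*u^2*v^2 + 202*u^2 + 4200*u*v^2 + 400*u + 2748*v^2 + 208), Gamma_vuu = (-3129*v^3 - 84*v)/(1800*u^2*v^2 + 202*u^2 + 4200*u*v^2 + 400*u + 2748*v^2 + 208), Gamma_vuv = (-447*u*v^2 + 202*u + 200)/(1800*u^2*v^2 + 202*u^2 + 4200*u*v^2 + 400*u + 2748*v^2 + 208), Gamma_vvv = (-321*u^2*v - 300*u*v)/(1800*u^2*v^2 + 202*u^2 + 4200*u*v^2 + 400*u + 2748*v^2 + 208)


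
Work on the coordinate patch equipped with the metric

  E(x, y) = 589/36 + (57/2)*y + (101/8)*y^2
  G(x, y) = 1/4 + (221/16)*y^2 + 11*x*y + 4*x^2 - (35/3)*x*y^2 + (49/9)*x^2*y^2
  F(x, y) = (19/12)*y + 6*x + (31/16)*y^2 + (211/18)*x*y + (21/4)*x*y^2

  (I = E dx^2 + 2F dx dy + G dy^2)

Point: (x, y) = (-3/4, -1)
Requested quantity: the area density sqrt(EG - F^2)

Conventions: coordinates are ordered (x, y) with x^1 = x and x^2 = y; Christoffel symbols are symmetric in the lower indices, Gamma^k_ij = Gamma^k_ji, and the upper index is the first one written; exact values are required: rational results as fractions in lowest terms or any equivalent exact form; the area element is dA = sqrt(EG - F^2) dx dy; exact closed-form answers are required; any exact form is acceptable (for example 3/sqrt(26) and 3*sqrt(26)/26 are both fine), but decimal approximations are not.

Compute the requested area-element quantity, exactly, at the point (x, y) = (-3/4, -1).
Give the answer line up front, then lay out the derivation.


Answer: sqrt(EG - F^2) = sqrt(2474)/12

E = 35/72, F = 17/24, G = 291/8; EG - F^2 = 1237/72


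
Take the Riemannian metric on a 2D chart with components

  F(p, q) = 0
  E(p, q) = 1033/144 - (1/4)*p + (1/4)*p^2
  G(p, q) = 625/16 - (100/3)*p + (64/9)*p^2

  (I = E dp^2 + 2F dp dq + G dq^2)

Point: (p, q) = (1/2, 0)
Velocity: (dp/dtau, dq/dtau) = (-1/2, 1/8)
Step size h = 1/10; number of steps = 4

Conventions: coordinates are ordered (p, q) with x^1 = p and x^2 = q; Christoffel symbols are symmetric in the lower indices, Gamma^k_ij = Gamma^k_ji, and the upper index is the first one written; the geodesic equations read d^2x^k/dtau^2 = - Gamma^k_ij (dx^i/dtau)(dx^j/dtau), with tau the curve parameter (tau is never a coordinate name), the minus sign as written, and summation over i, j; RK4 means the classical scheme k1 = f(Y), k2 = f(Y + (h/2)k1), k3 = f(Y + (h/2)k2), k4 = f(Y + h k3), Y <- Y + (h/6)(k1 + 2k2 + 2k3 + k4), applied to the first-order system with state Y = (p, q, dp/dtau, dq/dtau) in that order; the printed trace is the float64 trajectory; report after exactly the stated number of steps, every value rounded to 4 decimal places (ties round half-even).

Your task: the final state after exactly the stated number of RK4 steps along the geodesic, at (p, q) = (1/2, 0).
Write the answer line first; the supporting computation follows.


Answer: p = 0.2980, q = 0.0451, dp/dtau = -0.5095, dq/dtau = 0.1015

f(Y) = (dp/dtau, dq/dtau, -Gamma^p_ij Y'^i Y'^j, -Gamma^q_ij Y'^i Y'^j) with the Gammas evaluated at the stage position; h = 0.100000; intermediate values shown to 6 dp
step 0: p = 0.5000, q = 0.0000, dp/dtau = -0.5000, dq/dtau = 0.1250
step 1:
  k1: at (p, q) = (0.500000, 0.000000), (dp/dtau, dq/dtau) = (-0.500000, 0.125000); Gamma_ppp = 0.000000, Gamma_ppq = 0.000000, Gamma_pqq = 1.843750, Gamma_qpp = 0.000000, Gamma_qpq = -0.542373, Gamma_qqq = 0.000000; k1 = (-0.500000, 0.125000, -0.028809, -0.067797)
  k2: at (p, q) = (0.475000, 0.006250), (dp/dtau, dq/dtau) = (-0.501440, 0.121610); Gamma_ppp = -0.000879, Gamma_ppq = 0.000000, Gamma_pqq = 1.868709, Gamma_qpp = 0.000000, Gamma_qpq = -0.535117, Gamma_qqq = 0.000000; k2 = (-0.501440, 0.121610, -0.027415, -0.065263)
  k3: at (p, q) = (0.474928, 0.006081), (dp/dtau, dq/dtau) = (-0.501371, 0.121737); Gamma_ppp = -0.000881, Gamma_ppq = 0.000000, Gamma_pqq = 1.868781, Gamma_qpp = 0.000000, Gamma_qpq = -0.535096, Gamma_qqq = 0.000000; k3 = (-0.501371, 0.121737, -0.027474, -0.065320)
  k4: at (p, q) = (0.449863, 0.012174), (dp/dtau, dq/dtau) = (-0.502747, 0.118468); Gamma_ppp = -0.001762, Gamma_ppq = 0.000000, Gamma_pqq = 1.893720, Gamma_qpp = 0.000000, Gamma_qpq = -0.528015, Gamma_qqq = 0.000000; k4 = (-0.502747, 0.118468, -0.026132, -0.062897)
  Y <- Y + (h/6)(k1 + 2k2 + 2k3 + k4): p = 0.4499, q = 0.0122, dp/dtau = -0.5027, dq/dtau = 0.1185
step 2:
  k1: at (p, q) = (0.449861, 0.012169), (dp/dtau, dq/dtau) = (-0.502745, 0.118469); Gamma_ppp = -0.001763, Gamma_ppq = 0.000000, Gamma_pqq = 1.893722, Gamma_qpp = 0.000000, Gamma_qpq = -0.528014, Gamma_qqq = 0.000000; k1 = (-0.502745, 0.118469, -0.026133, -0.062897)
  k2: at (p, q) = (0.424723, 0.018093), (dp/dtau, dq/dtau) = (-0.504052, 0.115324); Gamma_ppp = -0.002646, Gamma_ppq = 0.000000, Gamma_pqq = 1.918645, Gamma_qpp = 0.000000, Gamma_qpq = -0.521097, Gamma_qqq = 0.000000; k2 = (-0.504052, 0.115324, -0.024845, -0.060582)
  k3: at (p, q) = (0.424658, 0.017936), (dp/dtau, dq/dtau) = (-0.503988, 0.115440); Gamma_ppp = -0.002648, Gamma_ppq = 0.000000, Gamma_pqq = 1.918709, Gamma_qpp = 0.000000, Gamma_qpq = -0.521080, Gamma_qqq = 0.000000; k3 = (-0.503988, 0.115440, -0.024897, -0.060633)
  k4: at (p, q) = (0.399462, 0.023713), (dp/dtau, dq/dtau) = (-0.505235, 0.112406); Gamma_ppp = -0.003533, Gamma_ppq = 0.000000, Gamma_pqq = 1.943598, Gamma_qpp = 0.000000, Gamma_qpq = -0.514327, Gamma_qqq = 0.000000; k4 = (-0.505235, 0.112406, -0.023656, -0.058419)
  Y <- Y + (h/6)(k1 + 2k2 + 2k3 + k4): p = 0.3995, q = 0.0237, dp/dtau = -0.5052, dq/dtau = 0.1124
step 3:
  k1: at (p, q) = (0.399460, 0.023709), (dp/dtau, dq/dtau) = (-0.505233, 0.112407); Gamma_ppp = -0.003533, Gamma_ppq = 0.000000, Gamma_pqq = 1.943600, Gamma_qpp = 0.000000, Gamma_qpq = -0.514326, Gamma_qqq = 0.000000; k1 = (-0.505233, 0.112407, -0.023656, -0.058419)
  k2: at (p, q) = (0.374198, 0.029330), (dp/dtau, dq/dtau) = (-0.506416, 0.109486); Gamma_ppp = -0.004420, Gamma_ppq = 0.000000, Gamma_pqq = 1.968457, Gamma_qpp = 0.000000, Gamma_qpq = -0.507730, Gamma_qqq = 0.000000; k2 = (-0.506416, 0.109486, -0.022462, -0.056302)
  k3: at (p, q) = (0.374139, 0.029184), (dp/dtau, dq/dtau) = (-0.506356, 0.109591); Gamma_ppp = -0.004422, Gamma_ppq = 0.000000, Gamma_pqq = 1.968515, Gamma_qpp = 0.000000, Gamma_qpq = -0.507714, Gamma_qqq = 0.000000; k3 = (-0.506356, 0.109591, -0.022509, -0.056349)
  k4: at (p, q) = (0.348824, 0.034669), (dp/dtau, dq/dtau) = (-0.507484, 0.106772); Gamma_ppp = -0.005311, Gamma_ppq = 0.000000, Gamma_pqq = 1.993325, Gamma_qpp = 0.000000, Gamma_qpq = -0.501272, Gamma_qqq = 0.000000; k4 = (-0.507484, 0.106772, -0.021357, -0.054323)
  Y <- Y + (h/6)(k1 + 2k2 + 2k3 + k4): p = 0.3488, q = 0.0347, dp/dtau = -0.5075, dq/dtau = 0.1068
step 4:
  k1: at (p, q) = (0.348822, 0.034665), (dp/dtau, dq/dtau) = (-0.507482, 0.106773); Gamma_ppp = -0.005311, Gamma_ppq = 0.000000, Gamma_pqq = 1.993327, Gamma_qpp = 0.000000, Gamma_qpq = -0.501271, Gamma_qqq = 0.000000; k1 = (-0.507482, 0.106773, -0.021357, -0.054323)
  k2: at (p, q) = (0.323448, 0.040004), (dp/dtau, dq/dtau) = (-0.508550, 0.104056); Gamma_ppp = -0.006200, Gamma_ppq = 0.000000, Gamma_pqq = 2.018091, Gamma_qpp = 0.000000, Gamma_qpq = -0.494975, Gamma_qqq = 0.000000; k2 = (-0.508550, 0.104056, -0.020248, -0.052386)
  k3: at (p, q) = (0.323394, 0.039868), (dp/dtau, dq/dtau) = (-0.508495, 0.104153); Gamma_ppp = -0.006202, Gamma_ppq = 0.000000, Gamma_pqq = 2.018143, Gamma_qpp = 0.000000, Gamma_qpq = -0.494962, Gamma_qqq = 0.000000; k3 = (-0.508495, 0.104153, -0.020289, -0.052428)
  k4: at (p, q) = (0.297972, 0.045080), (dp/dtau, dq/dtau) = (-0.509511, 0.101530); Gamma_ppp = -0.007092, Gamma_ppq = 0.000000, Gamma_pqq = 2.042846, Gamma_qpp = 0.000000, Gamma_qpq = -0.488812, Gamma_qqq = 0.000000; k4 = (-0.509511, 0.101530, -0.019217, -0.050573)
  Y <- Y + (h/6)(k1 + 2k2 + 2k3 + k4): p = 0.2980, q = 0.0451, dp/dtau = -0.5095, dq/dtau = 0.1015


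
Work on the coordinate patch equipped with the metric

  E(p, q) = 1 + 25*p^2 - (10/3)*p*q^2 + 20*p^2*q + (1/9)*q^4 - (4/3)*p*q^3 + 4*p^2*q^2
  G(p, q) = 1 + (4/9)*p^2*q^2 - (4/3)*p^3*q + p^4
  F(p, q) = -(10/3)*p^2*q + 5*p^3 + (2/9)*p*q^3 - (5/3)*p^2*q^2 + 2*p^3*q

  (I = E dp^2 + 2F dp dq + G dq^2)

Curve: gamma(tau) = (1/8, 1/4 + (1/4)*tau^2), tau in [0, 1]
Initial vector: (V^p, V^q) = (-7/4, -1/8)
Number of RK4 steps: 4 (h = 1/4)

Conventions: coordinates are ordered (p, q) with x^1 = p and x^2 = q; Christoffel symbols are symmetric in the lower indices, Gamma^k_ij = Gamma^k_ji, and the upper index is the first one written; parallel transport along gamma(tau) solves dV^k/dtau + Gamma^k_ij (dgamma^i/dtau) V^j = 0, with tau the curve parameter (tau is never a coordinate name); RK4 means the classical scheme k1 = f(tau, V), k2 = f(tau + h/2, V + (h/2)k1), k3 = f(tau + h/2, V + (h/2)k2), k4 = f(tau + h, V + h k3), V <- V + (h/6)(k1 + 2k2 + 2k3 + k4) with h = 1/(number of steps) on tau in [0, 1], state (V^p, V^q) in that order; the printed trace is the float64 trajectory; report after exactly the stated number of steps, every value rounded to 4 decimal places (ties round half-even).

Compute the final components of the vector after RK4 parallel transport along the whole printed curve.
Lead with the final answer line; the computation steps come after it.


Answer: V^p = -1.7512, V^q = -0.1249

gamma'(tau) = (0, (1/2)*tau); f(tau, V)^k = -Gamma^k_ij(gamma(tau)) gamma'^i(tau) V^j; h = 1/4; intermediate values shown to 6 dp
curve data and Christoffel symbols at the stage parameters:
  tau = 0.000000: gamma = (0.125000, 0.250000), gamma' = (0.000000, 0.000000); Gamma_ppp = 2.538414, Gamma_ppq = 0.038461, Gamma_pqq = -0.038461, Gamma_qpp = -0.019831, Gamma_qpq = -0.000300, Gamma_qqq = 0.000300
  tau = 0.125000: gamma = (0.125000, 0.253906), gamma' = (0.000000, 0.062500); Gamma_ppp = 2.542483, Gamma_ppq = 0.037266, Gamma_pqq = -0.038468, Gamma_qpp = -0.021094, Gamma_qpq = -0.000309, Gamma_qqq = 0.000319
  tau = 0.250000: gamma = (0.125000, 0.265625), gamma' = (0.000000, 0.125000); Gamma_ppp = 2.554603, Gamma_ppq = 0.033676, Gamma_pqq = -0.038487, Gamma_qpp = -0.024902, Gamma_qpq = -0.000328, Gamma_qqq = 0.000375
  tau = 0.375000: gamma = (0.125000, 0.285156), gamma' = (0.000000, 0.187500); Gamma_ppp = 2.574510, Gamma_ppq = 0.027683, Gamma_pqq = -0.038515, Gamma_qpp = -0.031309, Gamma_qpq = -0.000337, Gamma_qqq = 0.000468
  tau = 0.500000: gamma = (0.125000, 0.312500), gamma' = (0.000000, 0.250000); Gamma_ppp = 2.601761, Gamma_ppq = 0.019272, Gamma_pqq = -0.038545, Gamma_qpp = -0.040416, Gamma_qpq = -0.000299, Gamma_qqq = 0.000599
  tau = 0.625000: gamma = (0.125000, 0.347656), gamma' = (0.000000, 0.312500); Gamma_ppp = 2.635724, Gamma_ppq = 0.008436, Gamma_pqq = -0.038566, Gamma_qpp = -0.052376, Gamma_qpq = -0.000168, Gamma_qqq = 0.000766
  tau = 0.750000: gamma = (0.125000, 0.390625), gamma' = (0.000000, 0.375000); Gamma_ppp = 2.675548, Gamma_ppq = -0.004821, Gamma_pqq = -0.038566, Gamma_qpp = -0.067415, Gamma_qpq = 0.000121, Gamma_qqq = 0.000972
  tau = 0.875000: gamma = (0.125000, 0.441406), gamma' = (0.000000, 0.437500); Gamma_ppp = 2.720114, Gamma_ppq = -0.020470, Gamma_pqq = -0.038532, Gamma_qpp = -0.085850, Gamma_qpq = 0.000646, Gamma_qqq = 0.001216
  tau = 1.000000: gamma = (0.125000, 0.500000), gamma' = (0.000000, 0.500000); Gamma_ppp = 2.767931, Gamma_ppq = -0.038443, Gamma_pqq = -0.038443, Gamma_qpp = -0.108122, Gamma_qpq = 0.001502, Gamma_qqq = 0.001502
step 0: V^p = -1.7500, V^q = -0.1250
step 1: k1 = (0.000000, 0.000000), k2 = (0.003775, -0.000031), k3 = (0.003774, -0.000031), k4 = (0.006761, -0.000066); V <- V + (h/6)(k1 + 2k2 + 2k3 + k4): V^p = -1.7491, V^q = -0.1250
step 2: k1 = (0.006761, -0.000066), k2 = (0.008172, -0.000099), k3 = (0.008171, -0.000099), k4 = (0.007213, -0.000112); V <- V + (h/6)(k1 + 2k2 + 2k3 + k4): V^p = -1.7471, V^q = -0.1250
step 3: k1 = (0.007213, -0.000112), k2 = (0.003097, -0.000062), k3 = (0.003098, -0.000062), k4 = (-0.004966, 0.000125); V <- V + (h/6)(k1 + 2k2 + 2k3 + k4): V^p = -1.7465, V^q = -0.1250
step 4: k1 = (-0.004966, 0.000125), k2 = (-0.017755, 0.000560), k3 = (-0.017768, 0.000561), k4 = (-0.036058, 0.001409); V <- V + (h/6)(k1 + 2k2 + 2k3 + k4): V^p = -1.7512, V^q = -0.1249


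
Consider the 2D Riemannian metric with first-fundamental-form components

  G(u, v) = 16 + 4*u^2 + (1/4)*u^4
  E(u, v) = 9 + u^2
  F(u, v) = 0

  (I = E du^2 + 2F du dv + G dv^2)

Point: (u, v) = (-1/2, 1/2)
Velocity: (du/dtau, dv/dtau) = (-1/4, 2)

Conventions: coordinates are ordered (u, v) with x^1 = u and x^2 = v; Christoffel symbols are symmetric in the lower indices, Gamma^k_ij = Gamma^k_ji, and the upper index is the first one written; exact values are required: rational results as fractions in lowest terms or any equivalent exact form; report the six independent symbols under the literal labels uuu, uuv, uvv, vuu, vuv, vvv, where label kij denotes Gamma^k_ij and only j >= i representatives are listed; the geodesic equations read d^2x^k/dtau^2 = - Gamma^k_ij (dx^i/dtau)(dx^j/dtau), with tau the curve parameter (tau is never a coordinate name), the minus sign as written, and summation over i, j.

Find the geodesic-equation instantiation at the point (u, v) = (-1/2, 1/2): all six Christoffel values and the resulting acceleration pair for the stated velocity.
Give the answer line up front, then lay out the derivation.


Answer: Gamma_uuu = -2/37, Gamma_uuv = 0, Gamma_uvv = 33/148, Gamma_vuu = 0, Gamma_vuv = -4/33, Gamma_vvv = 0; accelerations (d^2u/dtau^2, d^2v/dtau^2) = (-263/296, -4/33)

E = 37/4, F = 0, G = 1089/64 at the point
E_u = -1, E_v = 0, F_u = 0, F_v = 0, G_u = -33/8, G_v = 0
EG - F^2 = 40293/256;  g^inv = (256/40293) * [[1089/64, 0], [0, 37/4]]
first-kind symbols [ij,l] = (1/2)(d_i g_jl + d_j g_il - d_l g_ij): [uu,u] = E_u/2 = -1/2, [uu,v] = F_u - E_v/2 = 0, [uv,u] = E_v/2 = 0, [uv,v] = G_u/2 = -33/16, [vv,u] = F_v - G_u/2 = 33/16, [vv,v] = G_v/2 = 0
Gamma^u_ij = (G*[ij,u] - F*[ij,v])/(EG - F^2), Gamma^v_ij = (E*[ij,v] - F*[ij,u])/(EG - F^2)
Gamma_uuu = -2/37, Gamma_uuv = 0, Gamma_uvv = 33/148, Gamma_vuu = 0, Gamma_vuv = -4/33, Gamma_vvv = 0
d^2u/dtau^2 = -(Gamma_uuu*(-1/4)^2 + 2*Gamma_uuv*(-1/4)*(2) + Gamma_uvv*(2)^2) = -263/296
d^2v/dtau^2 = -(Gamma_vuu*(-1/4)^2 + 2*Gamma_vuv*(-1/4)*(2) + Gamma_vvv*(2)^2) = -4/33


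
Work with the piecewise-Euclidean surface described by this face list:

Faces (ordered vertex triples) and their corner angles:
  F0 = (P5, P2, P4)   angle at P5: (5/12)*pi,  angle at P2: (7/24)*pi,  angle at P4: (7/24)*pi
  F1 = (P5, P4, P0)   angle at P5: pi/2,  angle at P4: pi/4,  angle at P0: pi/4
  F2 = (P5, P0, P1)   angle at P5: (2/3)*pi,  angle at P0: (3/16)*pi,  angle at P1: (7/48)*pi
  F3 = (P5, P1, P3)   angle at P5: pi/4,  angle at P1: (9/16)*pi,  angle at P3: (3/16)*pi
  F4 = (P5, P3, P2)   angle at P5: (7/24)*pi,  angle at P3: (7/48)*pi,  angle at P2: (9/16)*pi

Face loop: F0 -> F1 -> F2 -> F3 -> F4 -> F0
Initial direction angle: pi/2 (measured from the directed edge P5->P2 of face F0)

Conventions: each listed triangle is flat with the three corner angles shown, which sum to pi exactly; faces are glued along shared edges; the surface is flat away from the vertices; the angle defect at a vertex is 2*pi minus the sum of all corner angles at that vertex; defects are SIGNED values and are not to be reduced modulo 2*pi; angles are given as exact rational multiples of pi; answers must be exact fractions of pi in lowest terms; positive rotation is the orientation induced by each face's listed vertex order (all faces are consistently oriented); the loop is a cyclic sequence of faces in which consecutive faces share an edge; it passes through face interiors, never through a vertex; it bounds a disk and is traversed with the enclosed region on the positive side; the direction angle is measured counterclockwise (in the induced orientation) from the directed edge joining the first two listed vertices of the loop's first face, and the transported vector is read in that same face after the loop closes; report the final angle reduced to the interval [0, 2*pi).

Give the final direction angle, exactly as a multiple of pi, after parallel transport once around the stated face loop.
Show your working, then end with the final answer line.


enclosed vertex P5: corner angles sum to (17/8)*pi, defect = 2*pi - (17/8)*pi = -pi/8
summing the enclosed defects onto the initial angle, mod 2*pi in the induced orientation:
final angle = pi/2 - pi/8 = (3/8)*pi (mod 2*pi)

Answer: final direction angle = (3/8)*pi


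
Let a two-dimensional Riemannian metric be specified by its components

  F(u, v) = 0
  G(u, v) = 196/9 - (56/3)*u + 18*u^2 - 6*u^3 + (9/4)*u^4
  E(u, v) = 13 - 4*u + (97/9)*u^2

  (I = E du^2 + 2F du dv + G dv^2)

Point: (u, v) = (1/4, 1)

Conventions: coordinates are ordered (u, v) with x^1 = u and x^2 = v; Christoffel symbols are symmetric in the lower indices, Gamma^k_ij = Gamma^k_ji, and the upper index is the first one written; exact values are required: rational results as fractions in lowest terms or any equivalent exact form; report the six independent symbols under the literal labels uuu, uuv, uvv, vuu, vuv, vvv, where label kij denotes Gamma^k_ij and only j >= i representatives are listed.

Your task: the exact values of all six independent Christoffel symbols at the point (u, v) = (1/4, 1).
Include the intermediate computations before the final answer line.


E = 1825/144, F = 0, G = 167281/9216 at the point
E_u = 25/18, E_v = 0, F_u = 0, F_v = 0, G_u = -2045/192, G_v = 0
EG - F^2 = 305287825/1327104;  g^inv = (1327104/305287825) * [[167281/9216, 0], [0, 1825/144]]
first-kind symbols [ij,l] = (1/2)(d_i g_jl + d_j g_il - d_l g_ij): [uu,u] = E_u/2 = 25/36, [uu,v] = F_u - E_v/2 = 0, [uv,u] = E_v/2 = 0, [uv,v] = G_u/2 = -2045/384, [vv,u] = F_v - G_u/2 = 2045/384, [vv,v] = G_v/2 = 0
Gamma^u_ij = (G*[ij,u] - F*[ij,v])/(EG - F^2), Gamma^v_ij = (E*[ij,v] - F*[ij,u])/(EG - F^2)

Answer: Gamma_uuu = 4/73, Gamma_uuv = 0, Gamma_uvv = 1227/2920, Gamma_vuu = 0, Gamma_vuv = -120/409, Gamma_vvv = 0


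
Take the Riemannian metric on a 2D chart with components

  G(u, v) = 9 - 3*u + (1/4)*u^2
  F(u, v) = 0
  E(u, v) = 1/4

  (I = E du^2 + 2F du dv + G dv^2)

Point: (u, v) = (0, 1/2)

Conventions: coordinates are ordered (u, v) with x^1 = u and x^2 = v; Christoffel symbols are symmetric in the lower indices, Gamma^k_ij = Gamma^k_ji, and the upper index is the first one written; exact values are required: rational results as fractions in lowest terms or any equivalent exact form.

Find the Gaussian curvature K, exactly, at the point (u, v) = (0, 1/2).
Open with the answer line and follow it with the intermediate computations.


Answer: K = 0

E = 1/4, F = 0, G = 9, EG - F^2 = 9/4 at the point
E_u = 0, E_v = 0, F_u = 0, F_v = 0, G_u = -3, G_v = 0
E_vv = 0, F_uv = 0, G_uu = 1/2
Using the Brioschi determinant formula for K from the metric derivatives:
M1 = [[-E_vv/2 + F_uv - G_uu/2, E_u/2, F_u - E_v/2], [F_v - G_u/2, E, F], [G_v/2, F, G]] = [[-1/4, 0, 0], [3/2, 1/4, 0], [0, 0, 9]]; det M1 = -9/16
M2 = [[0, E_v/2, G_u/2], [E_v/2, E, F], [G_u/2, F, G]] = [[0, 0, -3/2], [0, 1/4, 0], [-3/2, 0, 9]]; det M2 = -9/16
det M1 - det M2 = 0; K = 0 / (9/4)^2 = 0


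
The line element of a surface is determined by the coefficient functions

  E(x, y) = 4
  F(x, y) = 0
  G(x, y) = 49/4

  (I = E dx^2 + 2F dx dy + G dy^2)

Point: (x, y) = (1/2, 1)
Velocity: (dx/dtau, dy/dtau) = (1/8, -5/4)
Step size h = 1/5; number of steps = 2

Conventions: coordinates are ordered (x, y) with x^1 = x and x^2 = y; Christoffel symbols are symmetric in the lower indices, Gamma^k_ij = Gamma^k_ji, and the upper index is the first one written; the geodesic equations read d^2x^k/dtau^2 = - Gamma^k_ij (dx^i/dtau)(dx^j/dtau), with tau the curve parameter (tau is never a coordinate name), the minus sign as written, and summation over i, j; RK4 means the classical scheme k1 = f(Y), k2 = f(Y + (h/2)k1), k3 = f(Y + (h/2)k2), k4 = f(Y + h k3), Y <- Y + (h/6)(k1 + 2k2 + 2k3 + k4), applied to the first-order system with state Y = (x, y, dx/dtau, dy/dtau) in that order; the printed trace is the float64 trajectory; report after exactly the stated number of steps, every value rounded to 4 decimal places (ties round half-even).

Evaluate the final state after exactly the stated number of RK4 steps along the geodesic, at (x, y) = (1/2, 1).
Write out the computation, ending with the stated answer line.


f(Y) = (dx/dtau, dy/dtau, -Gamma^x_ij Y'^i Y'^j, -Gamma^y_ij Y'^i Y'^j) with the Gammas evaluated at the stage position; h = 0.200000; intermediate values shown to 6 dp
step 0: x = 0.5000, y = 1.0000, dx/dtau = 0.1250, dy/dtau = -1.2500
step 1:
  k1: at (x, y) = (0.500000, 1.000000), (dx/dtau, dy/dtau) = (0.125000, -1.250000); Gamma_xxx = 0.000000, Gamma_xxy = 0.000000, Gamma_xyy = 0.000000, Gamma_yxx = 0.000000, Gamma_yxy = 0.000000, Gamma_yyy = 0.000000; k1 = (0.125000, -1.250000, 0.000000, 0.000000)
  k2: at (x, y) = (0.512500, 0.875000), (dx/dtau, dy/dtau) = (0.125000, -1.250000); Gamma_xxx = 0.000000, Gamma_xxy = 0.000000, Gamma_xyy = 0.000000, Gamma_yxx = 0.000000, Gamma_yxy = 0.000000, Gamma_yyy = 0.000000; k2 = (0.125000, -1.250000, 0.000000, 0.000000)
  k3: at (x, y) = (0.512500, 0.875000), (dx/dtau, dy/dtau) = (0.125000, -1.250000); Gamma_xxx = 0.000000, Gamma_xxy = 0.000000, Gamma_xyy = 0.000000, Gamma_yxx = 0.000000, Gamma_yxy = 0.000000, Gamma_yyy = 0.000000; k3 = (0.125000, -1.250000, 0.000000, 0.000000)
  k4: at (x, y) = (0.525000, 0.750000), (dx/dtau, dy/dtau) = (0.125000, -1.250000); Gamma_xxx = 0.000000, Gamma_xxy = 0.000000, Gamma_xyy = 0.000000, Gamma_yxx = 0.000000, Gamma_yxy = 0.000000, Gamma_yyy = 0.000000; k4 = (0.125000, -1.250000, 0.000000, 0.000000)
  Y <- Y + (h/6)(k1 + 2k2 + 2k3 + k4): x = 0.5250, y = 0.7500, dx/dtau = 0.1250, dy/dtau = -1.2500
step 2:
  k1: at (x, y) = (0.525000, 0.750000), (dx/dtau, dy/dtau) = (0.125000, -1.250000); Gamma_xxx = 0.000000, Gamma_xxy = 0.000000, Gamma_xyy = 0.000000, Gamma_yxx = 0.000000, Gamma_yxy = 0.000000, Gamma_yyy = 0.000000; k1 = (0.125000, -1.250000, 0.000000, 0.000000)
  k2: at (x, y) = (0.537500, 0.625000), (dx/dtau, dy/dtau) = (0.125000, -1.250000); Gamma_xxx = 0.000000, Gamma_xxy = 0.000000, Gamma_xyy = 0.000000, Gamma_yxx = 0.000000, Gamma_yxy = 0.000000, Gamma_yyy = 0.000000; k2 = (0.125000, -1.250000, 0.000000, 0.000000)
  k3: at (x, y) = (0.537500, 0.625000), (dx/dtau, dy/dtau) = (0.125000, -1.250000); Gamma_xxx = 0.000000, Gamma_xxy = 0.000000, Gamma_xyy = 0.000000, Gamma_yxx = 0.000000, Gamma_yxy = 0.000000, Gamma_yyy = 0.000000; k3 = (0.125000, -1.250000, 0.000000, 0.000000)
  k4: at (x, y) = (0.550000, 0.500000), (dx/dtau, dy/dtau) = (0.125000, -1.250000); Gamma_xxx = 0.000000, Gamma_xxy = 0.000000, Gamma_xyy = 0.000000, Gamma_yxx = 0.000000, Gamma_yxy = 0.000000, Gamma_yyy = 0.000000; k4 = (0.125000, -1.250000, 0.000000, 0.000000)
  Y <- Y + (h/6)(k1 + 2k2 + 2k3 + k4): x = 0.5500, y = 0.5000, dx/dtau = 0.1250, dy/dtau = -1.2500

Answer: x = 0.5500, y = 0.5000, dx/dtau = 0.1250, dy/dtau = -1.2500
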